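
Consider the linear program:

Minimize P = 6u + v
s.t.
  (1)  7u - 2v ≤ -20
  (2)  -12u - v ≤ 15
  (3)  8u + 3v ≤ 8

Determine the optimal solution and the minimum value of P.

u = -50/31, v = 135/31, minimum P = -165/31

Feasible corners and P = 6u + v:
  (-50/31, 135/31) → P = -165/31
  (-44/37, 216/37) → P = -48/37
  (-53/28, 54/7) → P = -51/14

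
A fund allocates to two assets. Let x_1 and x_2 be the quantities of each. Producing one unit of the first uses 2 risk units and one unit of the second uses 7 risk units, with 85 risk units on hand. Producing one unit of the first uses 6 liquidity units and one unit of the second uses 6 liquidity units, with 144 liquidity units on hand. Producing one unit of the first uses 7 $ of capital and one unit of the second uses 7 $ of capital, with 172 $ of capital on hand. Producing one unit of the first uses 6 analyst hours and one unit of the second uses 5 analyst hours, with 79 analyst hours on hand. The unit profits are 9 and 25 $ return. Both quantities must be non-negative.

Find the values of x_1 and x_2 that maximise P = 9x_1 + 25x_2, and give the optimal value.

x_1 = 4, x_2 = 11, maximum P = 311

Feasible corners and P = 9x_1 + 25x_2:
  (0, 0) → P = 0
  (0, 85/7) → P = 2125/7
  (79/6, 0) → P = 237/2
  (4, 11) → P = 311

At the optimal vertex, 2x_1 + 7x_2 = 85 and 6x_1 + 5x_2 = 79.
Solving simultaneously gives x_1 = 4, x_2 = 11.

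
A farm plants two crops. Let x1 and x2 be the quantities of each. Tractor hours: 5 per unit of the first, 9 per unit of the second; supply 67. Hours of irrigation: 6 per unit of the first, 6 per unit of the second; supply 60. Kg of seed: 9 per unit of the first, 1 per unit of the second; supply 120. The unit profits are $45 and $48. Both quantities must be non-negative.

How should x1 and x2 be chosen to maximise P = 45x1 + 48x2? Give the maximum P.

Extreme points and P = 45x1 + 48x2:
  (0, 0) → P = 0
  (0, 67/9) → P = 1072/3
  (10, 0) → P = 450
  (23/4, 17/4) → P = 1851/4

The binding constraints are 5x1 + 9x2 = 67 and 6x1 + 6x2 = 60.
Solving simultaneously gives x1 = 23/4, x2 = 17/4.

x1 = 23/4, x2 = 17/4, maximum P = 1851/4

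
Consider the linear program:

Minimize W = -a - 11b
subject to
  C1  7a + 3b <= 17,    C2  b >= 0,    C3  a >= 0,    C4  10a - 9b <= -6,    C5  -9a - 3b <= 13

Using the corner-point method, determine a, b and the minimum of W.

a = 0, b = 17/3, minimum W = -187/3

Extreme points and W = -a - 11b:
  (0, 17/3) → W = -187/3
  (45/31, 212/93) → W = -2467/93
  (0, 2/3) → W = -22/3

The optimum lies where 7a + 3b = 17 and a = 0.
Solving simultaneously gives a = 0, b = 17/3.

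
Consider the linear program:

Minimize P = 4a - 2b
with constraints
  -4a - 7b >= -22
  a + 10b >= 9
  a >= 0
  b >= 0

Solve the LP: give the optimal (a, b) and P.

a = 0, b = 22/7, minimum P = -44/7

Feasible corners and P = 4a - 2b:
  (157/33, 14/33) → P = 200/11
  (0, 22/7) → P = -44/7
  (0, 9/10) → P = -9/5

At the optimal vertex, -4a - 7b = -22 and a = 0.
Solving simultaneously gives a = 0, b = 22/7.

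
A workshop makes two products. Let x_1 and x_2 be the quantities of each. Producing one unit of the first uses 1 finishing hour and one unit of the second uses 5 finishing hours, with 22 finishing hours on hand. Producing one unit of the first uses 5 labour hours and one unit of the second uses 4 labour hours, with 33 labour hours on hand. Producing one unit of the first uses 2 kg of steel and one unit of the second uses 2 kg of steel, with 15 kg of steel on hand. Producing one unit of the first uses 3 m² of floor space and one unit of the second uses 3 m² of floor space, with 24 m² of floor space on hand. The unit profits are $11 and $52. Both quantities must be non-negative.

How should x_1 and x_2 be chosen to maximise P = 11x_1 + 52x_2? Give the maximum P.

x_1 = 11/3, x_2 = 11/3, maximum P = 231

Corner points and P = 11x_1 + 52x_2:
  (0, 0) → P = 0
  (0, 22/5) → P = 1144/5
  (33/5, 0) → P = 363/5
  (11/3, 11/3) → P = 231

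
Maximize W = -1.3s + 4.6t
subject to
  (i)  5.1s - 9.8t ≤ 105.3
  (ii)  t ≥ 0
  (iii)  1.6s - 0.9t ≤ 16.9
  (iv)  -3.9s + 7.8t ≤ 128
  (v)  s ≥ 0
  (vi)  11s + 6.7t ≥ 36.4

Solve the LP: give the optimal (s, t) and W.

Extreme points and W = -1.3s + 4.6t:
  (169/16, 0) → W = -2197/160
  (182/55, 0) → W = -1183/275
  (358/13, 1177/39) → W = 4018/39
  (0, 640/39) → W = 2944/39
  (0, 364/67) → W = 8372/335

s = 358/13, t = 1177/39, maximum W = 4018/39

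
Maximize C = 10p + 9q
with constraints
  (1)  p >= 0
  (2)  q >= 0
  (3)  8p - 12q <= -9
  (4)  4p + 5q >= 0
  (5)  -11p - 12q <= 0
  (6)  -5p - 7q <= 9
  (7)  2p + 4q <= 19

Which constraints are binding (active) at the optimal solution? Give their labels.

(3) and (7)

Feasible corners and C = 10p + 9q:
  (0, 3/4) → C = 27/4
  (0, 19/4) → C = 171/4
  (24/7, 85/28) → C = 1725/28

The maximum is at (24/7, 85/28). Substituting into each constraint, equality holds for (3) and (7); the remaining constraints have slack.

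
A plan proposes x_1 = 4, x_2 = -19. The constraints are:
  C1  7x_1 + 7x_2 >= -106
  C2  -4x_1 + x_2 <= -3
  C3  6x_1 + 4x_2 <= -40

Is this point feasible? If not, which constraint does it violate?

feasible

C1: -105 ≥ -106 ✓
C2: -35 ≤ -3 ✓
C3: -52 ≤ -40 ✓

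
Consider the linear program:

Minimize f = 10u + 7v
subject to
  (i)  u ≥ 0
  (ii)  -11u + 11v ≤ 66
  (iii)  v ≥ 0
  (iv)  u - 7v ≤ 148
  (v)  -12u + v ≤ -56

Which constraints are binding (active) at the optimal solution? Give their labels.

Feasible corners and f = 10u + 7v:
  (62/11, 128/11) → f = 1516/11
  (148, 0) → f = 1480
  (14/3, 0) → f = 140/3
The feasible region is unbounded (it extends along (7, 1), (1, 1)), but f strictly increases along every unbounded feasible direction, so there is no improving ray and the minimum is attained at a vertex.

The minimum is at (14/3, 0). Substituting into each constraint, equality holds for (iii) and (v); the remaining constraints have slack.

(iii) and (v)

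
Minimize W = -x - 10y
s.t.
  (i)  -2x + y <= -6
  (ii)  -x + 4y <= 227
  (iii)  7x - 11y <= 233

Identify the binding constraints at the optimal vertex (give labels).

(ii) and (iii)

Extreme points and W = -x - 10y:
  (251/7, 460/7) → W = -693
  (-167/15, -424/15) → W = 1469/5
  (3429/17, 1822/17) → W = -21649/17

The minimum is at (3429/17, 1822/17). Substituting into each constraint, equality holds for (ii) and (iii); the remaining constraints have slack.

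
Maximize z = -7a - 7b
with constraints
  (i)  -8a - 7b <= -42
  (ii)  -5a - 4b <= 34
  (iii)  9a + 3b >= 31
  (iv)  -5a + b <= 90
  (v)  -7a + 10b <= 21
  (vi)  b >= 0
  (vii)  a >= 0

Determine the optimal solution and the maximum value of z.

a = 21/4, b = 0, maximum z = -147/4

Feasible corners and z = -7a - 7b:
  (7/3, 10/3) → z = -119/3
  (21/4, 0) → z = -147/4
  (247/111, 406/111) → z = -4571/111
The feasible region is unbounded (it extends along (10, 7), (1, 0)), but z strictly decreases along every unbounded feasible direction, so there is no improving ray and the maximum is attained at a vertex.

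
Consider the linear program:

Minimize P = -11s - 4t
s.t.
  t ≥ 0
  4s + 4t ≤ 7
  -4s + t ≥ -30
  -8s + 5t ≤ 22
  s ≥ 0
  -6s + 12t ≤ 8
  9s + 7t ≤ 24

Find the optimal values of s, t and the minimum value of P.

Vertices and P = -11s - 4t:
  (7/4, 0) → P = -77/4
  (0, 0) → P = 0
  (13/18, 37/36) → P = -217/18
  (0, 2/3) → P = -8/3

s = 7/4, t = 0, minimum P = -77/4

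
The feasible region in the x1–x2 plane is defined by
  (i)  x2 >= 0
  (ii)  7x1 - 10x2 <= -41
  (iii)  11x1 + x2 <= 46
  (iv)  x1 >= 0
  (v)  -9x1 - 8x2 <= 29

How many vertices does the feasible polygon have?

The feasible vertices (each the meet of two boundaries and inside every other half-plane) are:
  (419/117, 773/117)
  (0, 41/10)
  (0, 46)

3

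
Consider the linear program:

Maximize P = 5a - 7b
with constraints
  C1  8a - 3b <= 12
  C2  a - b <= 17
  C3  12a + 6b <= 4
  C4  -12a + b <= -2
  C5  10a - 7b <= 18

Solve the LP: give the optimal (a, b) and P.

a = -2/37, b = -98/37, maximum P = 676/37

Extreme points and P = 5a - 7b:
  (4/21, 2/7) → P = -22/21
  (17/18, -11/9) → P = 239/18
  (-2/37, -98/37) → P = 676/37

The binding constraints are -12a + b = -2 and 10a - 7b = 18.
Solving simultaneously gives a = -2/37, b = -98/37.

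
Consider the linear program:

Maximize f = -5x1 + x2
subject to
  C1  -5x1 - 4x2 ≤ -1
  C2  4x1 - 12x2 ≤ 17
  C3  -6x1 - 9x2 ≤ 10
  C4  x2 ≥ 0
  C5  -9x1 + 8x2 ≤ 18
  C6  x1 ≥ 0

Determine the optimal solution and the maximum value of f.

Feasible corners and f = -5x1 + x2:
  (1/5, 0) → f = -1
  (0, 1/4) → f = 1/4
  (17/4, 0) → f = -85/4
  (0, 9/4) → f = 9/4
The feasible region is unbounded (it extends along (3, 1), (8, 9)), but f strictly decreases along every unbounded feasible direction, so there is no improving ray and the maximum is attained at a vertex.

The binding constraints are -9x1 + 8x2 = 18 and x1 = 0.
Solving simultaneously gives x1 = 0, x2 = 9/4.

x1 = 0, x2 = 9/4, maximum f = 9/4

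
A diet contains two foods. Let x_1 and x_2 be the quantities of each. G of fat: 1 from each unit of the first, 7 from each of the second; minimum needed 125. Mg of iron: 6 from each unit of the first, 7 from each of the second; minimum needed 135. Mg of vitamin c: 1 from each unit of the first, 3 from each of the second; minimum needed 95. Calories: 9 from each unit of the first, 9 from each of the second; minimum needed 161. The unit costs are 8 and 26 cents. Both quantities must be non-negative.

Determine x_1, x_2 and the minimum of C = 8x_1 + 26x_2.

x_1 = 145/2, x_2 = 15/2, minimum C = 775

Vertices and C = 8x_1 + 26x_2:
  (0, 95/3) → C = 2470/3
  (125, 0) → C = 1000
  (145/2, 15/2) → C = 775
The feasible region is unbounded (it extends along (0, 1), (1, 0)), but C strictly increases along every unbounded feasible direction, so there is no improving ray and the minimum is attained at a vertex.

The optimum lies where x_1 + 7x_2 = 125 and x_1 + 3x_2 = 95.
Solving simultaneously gives x_1 = 145/2, x_2 = 15/2.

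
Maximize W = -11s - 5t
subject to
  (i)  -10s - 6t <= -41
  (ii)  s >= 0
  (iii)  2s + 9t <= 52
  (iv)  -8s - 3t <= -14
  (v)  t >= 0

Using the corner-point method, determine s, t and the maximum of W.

s = 19/26, t = 73/13, maximum W = -939/26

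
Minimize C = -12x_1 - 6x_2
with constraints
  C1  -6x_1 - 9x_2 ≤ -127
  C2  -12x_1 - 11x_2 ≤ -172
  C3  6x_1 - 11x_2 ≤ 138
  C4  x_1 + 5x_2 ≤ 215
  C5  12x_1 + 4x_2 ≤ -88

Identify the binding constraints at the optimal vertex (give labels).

Vertices and C = -12x_1 - 6x_2:
  (-215/7, 344/7) → C = 516/7
  (-138/7, 260/7) → C = 96/7
  (-325/14, 667/14) → C = -51/7

The minimum is at (-325/14, 667/14). Substituting into each constraint, equality holds for C4 and C5; the remaining constraints have slack.

C4 and C5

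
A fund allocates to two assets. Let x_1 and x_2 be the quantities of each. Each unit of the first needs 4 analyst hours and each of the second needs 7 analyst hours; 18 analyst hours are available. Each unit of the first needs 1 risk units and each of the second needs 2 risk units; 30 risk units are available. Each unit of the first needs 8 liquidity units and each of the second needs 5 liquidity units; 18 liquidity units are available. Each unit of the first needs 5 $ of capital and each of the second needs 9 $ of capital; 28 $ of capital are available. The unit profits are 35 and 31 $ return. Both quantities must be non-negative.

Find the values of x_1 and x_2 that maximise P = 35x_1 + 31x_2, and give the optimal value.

x_1 = 1, x_2 = 2, maximum P = 97

Feasible corners and P = 35x_1 + 31x_2:
  (0, 0) → P = 0
  (0, 18/7) → P = 558/7
  (9/4, 0) → P = 315/4
  (1, 2) → P = 97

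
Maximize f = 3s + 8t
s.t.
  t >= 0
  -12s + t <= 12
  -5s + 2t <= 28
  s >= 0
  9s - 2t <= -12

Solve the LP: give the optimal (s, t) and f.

Corner points and f = 3s + 8t:
  (4/19, 276/19) → f = 2220/19
  (0, 12) → f = 96
  (4, 24) → f = 204
  (0, 6) → f = 48

The binding constraints are -5s + 2t = 28 and 9s - 2t = -12.
Solving simultaneously gives s = 4, t = 24.

s = 4, t = 24, maximum f = 204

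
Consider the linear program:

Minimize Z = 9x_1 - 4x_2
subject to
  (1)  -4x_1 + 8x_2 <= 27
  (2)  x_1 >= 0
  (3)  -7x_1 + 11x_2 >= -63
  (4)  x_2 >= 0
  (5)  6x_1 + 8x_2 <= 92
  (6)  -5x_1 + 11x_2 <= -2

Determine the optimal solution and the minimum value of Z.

x_1 = 2/5, x_2 = 0, minimum Z = 18/5

Vertices and Z = 9x_1 - 4x_2:
  (9, 0) → Z = 81
  (758/61, 133/61) → Z = 6290/61
  (2/5, 0) → Z = 18/5
  (514/53, 224/53) → Z = 3730/53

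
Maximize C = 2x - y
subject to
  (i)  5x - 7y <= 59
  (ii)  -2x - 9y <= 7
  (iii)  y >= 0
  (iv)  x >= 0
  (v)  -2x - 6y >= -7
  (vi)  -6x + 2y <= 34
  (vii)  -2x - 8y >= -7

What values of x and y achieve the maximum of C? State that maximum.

Feasible corners and C = 2x - y:
  (0, 0) → C = 0
  (7/2, 0) → C = 7
  (0, 7/8) → C = -7/8

x = 7/2, y = 0, maximum C = 7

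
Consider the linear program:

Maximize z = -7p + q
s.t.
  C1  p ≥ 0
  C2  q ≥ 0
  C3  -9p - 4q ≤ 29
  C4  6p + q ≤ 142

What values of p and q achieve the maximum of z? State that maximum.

p = 0, q = 142, maximum z = 142

Extreme points and z = -7p + q:
  (0, 0) → z = 0
  (0, 142) → z = 142
  (71/3, 0) → z = -497/3

The binding constraints are p = 0 and 6p + q = 142.
Solving simultaneously gives p = 0, q = 142.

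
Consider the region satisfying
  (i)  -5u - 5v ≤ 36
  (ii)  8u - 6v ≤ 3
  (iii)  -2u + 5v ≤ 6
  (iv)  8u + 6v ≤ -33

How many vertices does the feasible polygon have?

Pairwise boundary intersections that survive every other constraint:
  (-201/70, -303/70)
  (-6, -6/5)
  (-15/8, -3)
  (-201/52, -9/26)

4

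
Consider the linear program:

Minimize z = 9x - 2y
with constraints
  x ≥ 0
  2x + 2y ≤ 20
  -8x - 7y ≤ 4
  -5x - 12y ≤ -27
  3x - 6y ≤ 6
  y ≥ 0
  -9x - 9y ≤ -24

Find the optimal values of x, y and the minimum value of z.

Extreme points and z = 9x - 2y:
  (0, 10) → z = -20
  (0, 8/3) → z = -16/3
  (22/3, 8/3) → z = 182/3
  (39/11, 17/22) → z = 334/11
  (5/7, 41/21) → z = 53/21

The optimum lies where x = 0 and 2x + 2y = 20.
Solving simultaneously gives x = 0, y = 10.

x = 0, y = 10, minimum z = -20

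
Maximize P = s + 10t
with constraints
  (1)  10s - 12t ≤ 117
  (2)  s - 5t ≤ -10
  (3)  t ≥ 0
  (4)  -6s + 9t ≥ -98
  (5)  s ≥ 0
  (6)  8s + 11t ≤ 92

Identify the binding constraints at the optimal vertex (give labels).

Extreme points and P = s + 10t:
  (0, 2) → P = 20
  (350/51, 172/51) → P = 690/17
  (0, 92/11) → P = 920/11

The maximum is at (0, 92/11). Substituting into each constraint, equality holds for (5) and (6); the remaining constraints have slack.

(5) and (6)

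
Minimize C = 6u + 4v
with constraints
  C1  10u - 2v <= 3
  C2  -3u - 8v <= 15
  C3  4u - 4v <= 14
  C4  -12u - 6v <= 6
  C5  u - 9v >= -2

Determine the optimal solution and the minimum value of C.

Extreme points and C = 6u + 4v:
  (1/14, -8/7) → C = -29/7
  (31/88, 23/88) → C = 139/44
  (-11/19, 3/19) → C = -54/19

At the optimal vertex, 10u - 2v = 3 and -12u - 6v = 6.
Solving simultaneously gives u = 1/14, v = -8/7.

u = 1/14, v = -8/7, minimum C = -29/7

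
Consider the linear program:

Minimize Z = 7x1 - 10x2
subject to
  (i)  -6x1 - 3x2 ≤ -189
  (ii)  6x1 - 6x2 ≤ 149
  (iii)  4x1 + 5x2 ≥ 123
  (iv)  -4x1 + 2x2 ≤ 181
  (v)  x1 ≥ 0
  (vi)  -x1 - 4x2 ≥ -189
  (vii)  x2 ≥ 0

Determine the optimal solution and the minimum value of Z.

x1 = 9, x2 = 45, minimum Z = -387

Feasible corners and Z = 7x1 - 10x2:
  (527/18, 40/9) → Z = 321/2
  (9, 45) → Z = -387
  (173/3, 197/6) → Z = 226/3

At the optimal vertex, -6x1 - 3x2 = -189 and -x1 - 4x2 = -189.
Solving simultaneously gives x1 = 9, x2 = 45.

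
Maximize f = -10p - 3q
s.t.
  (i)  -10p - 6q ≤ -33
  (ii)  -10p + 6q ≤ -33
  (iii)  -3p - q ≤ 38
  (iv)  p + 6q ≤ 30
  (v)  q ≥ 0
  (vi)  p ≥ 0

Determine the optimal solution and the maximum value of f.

p = 33/10, q = 0, maximum f = -33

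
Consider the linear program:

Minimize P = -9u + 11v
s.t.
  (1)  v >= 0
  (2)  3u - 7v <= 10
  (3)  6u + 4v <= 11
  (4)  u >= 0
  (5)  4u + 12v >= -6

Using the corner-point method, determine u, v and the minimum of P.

Feasible corners and P = -9u + 11v:
  (11/6, 0) → P = -33/2
  (0, 0) → P = 0
  (0, 11/4) → P = 121/4

u = 11/6, v = 0, minimum P = -33/2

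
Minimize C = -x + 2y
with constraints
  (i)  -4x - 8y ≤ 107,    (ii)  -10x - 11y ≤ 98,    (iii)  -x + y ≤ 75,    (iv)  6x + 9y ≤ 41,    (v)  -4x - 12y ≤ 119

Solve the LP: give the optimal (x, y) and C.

Extreme points and C = -x + 2y:
  (-923/21, 652/21) → C = 2227/21
  (7/4, -21/2) → C = -91/4
  (-634/15, 491/15) → C = 1616/15
  (521/12, -439/18) → C = -3319/36

x = 521/12, y = -439/18, minimum C = -3319/36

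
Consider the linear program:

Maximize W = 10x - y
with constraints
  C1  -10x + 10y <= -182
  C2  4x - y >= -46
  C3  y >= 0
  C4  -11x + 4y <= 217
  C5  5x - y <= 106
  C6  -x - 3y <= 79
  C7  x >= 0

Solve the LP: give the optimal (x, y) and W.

Vertices and W = 10x - y:
  (91/5, 0) → W = 182
  (439/20, 15/4) → W = 863/4
  (106/5, 0) → W = 212

The binding constraints are -10x + 10y = -182 and 5x - y = 106.
Solving simultaneously gives x = 439/20, y = 15/4.

x = 439/20, y = 15/4, maximum W = 863/4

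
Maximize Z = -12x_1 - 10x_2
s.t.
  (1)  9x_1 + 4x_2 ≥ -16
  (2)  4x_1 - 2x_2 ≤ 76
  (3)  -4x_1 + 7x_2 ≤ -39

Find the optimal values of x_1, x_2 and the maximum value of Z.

x_1 = 8, x_2 = -22, maximum Z = 124

Vertices and Z = -12x_1 - 10x_2:
  (8, -22) → Z = 124
  (44/79, -415/79) → Z = 3622/79
  (227/10, 37/5) → Z = -1732/5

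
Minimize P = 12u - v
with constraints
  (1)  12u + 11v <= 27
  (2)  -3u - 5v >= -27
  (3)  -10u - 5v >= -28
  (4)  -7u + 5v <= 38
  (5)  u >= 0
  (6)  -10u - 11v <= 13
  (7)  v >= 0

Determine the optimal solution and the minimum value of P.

Extreme points and P = 12u - v:
  (0, 27/11) → P = -27/11
  (9/4, 0) → P = 27
  (0, 0) → P = 0

At the optimal vertex, 12u + 11v = 27 and u = 0.
Solving simultaneously gives u = 0, v = 27/11.

u = 0, v = 27/11, minimum P = -27/11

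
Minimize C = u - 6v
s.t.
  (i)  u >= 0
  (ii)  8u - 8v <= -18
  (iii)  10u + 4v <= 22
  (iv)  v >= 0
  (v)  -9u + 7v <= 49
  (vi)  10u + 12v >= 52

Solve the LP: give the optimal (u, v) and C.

Corner points and C = u - 6v:
  (0, 11/2) → C = -33
  (0, 13/3) → C = -26
  (7/10, 15/4) → C = -109/5

u = 0, v = 11/2, minimum C = -33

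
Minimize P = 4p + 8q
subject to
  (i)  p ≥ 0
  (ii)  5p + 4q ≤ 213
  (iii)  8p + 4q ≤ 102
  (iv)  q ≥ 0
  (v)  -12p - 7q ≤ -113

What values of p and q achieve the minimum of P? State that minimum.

p = 113/12, q = 0, minimum P = 113/3

Corner points and P = 4p + 8q:
  (0, 51/2) → P = 204
  (0, 113/7) → P = 904/7
  (51/4, 0) → P = 51
  (113/12, 0) → P = 113/3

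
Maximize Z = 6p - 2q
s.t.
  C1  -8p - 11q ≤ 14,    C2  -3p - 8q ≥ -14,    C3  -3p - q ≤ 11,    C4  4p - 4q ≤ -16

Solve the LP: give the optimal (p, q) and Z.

p = -18/11, q = 26/11, maximum Z = -160/11

Corner points and Z = 6p - 2q:
  (-107/25, 46/25) → Z = -734/25
  (-58/19, 18/19) → Z = -384/19
  (-34/7, 25/7) → Z = -254/7
  (-18/11, 26/11) → Z = -160/11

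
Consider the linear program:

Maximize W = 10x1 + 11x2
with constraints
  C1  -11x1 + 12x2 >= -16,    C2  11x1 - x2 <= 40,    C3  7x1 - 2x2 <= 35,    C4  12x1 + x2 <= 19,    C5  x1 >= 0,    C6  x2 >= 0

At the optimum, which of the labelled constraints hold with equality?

C4 and C5

Vertices and W = 10x1 + 11x2:
  (244/155, 17/155) → W = 2627/155
  (16/11, 0) → W = 160/11
  (0, 19) → W = 209
  (0, 0) → W = 0

The maximum is at (0, 19). Substituting into each constraint, equality holds for C4 and C5; the remaining constraints have slack.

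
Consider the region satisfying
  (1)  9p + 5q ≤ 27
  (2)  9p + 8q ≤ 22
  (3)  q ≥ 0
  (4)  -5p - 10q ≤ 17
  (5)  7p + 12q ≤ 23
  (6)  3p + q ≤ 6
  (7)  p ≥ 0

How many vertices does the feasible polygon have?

5

Of the 21 pairwise boundary intersections, those satisfying every inequality are:
  (20/13, 53/52)
  (26/15, 4/5)
  (2, 0)
  (0, 0)
  (0, 23/12)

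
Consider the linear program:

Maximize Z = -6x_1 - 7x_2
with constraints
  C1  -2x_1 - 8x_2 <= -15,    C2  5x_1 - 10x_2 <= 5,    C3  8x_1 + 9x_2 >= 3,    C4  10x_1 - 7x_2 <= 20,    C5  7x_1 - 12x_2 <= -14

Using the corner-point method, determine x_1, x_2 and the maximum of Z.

Extreme points and Z = -6x_1 - 7x_2:
  (-111/46, 57/23) → Z = -66/23
  (17/20, 133/80) → Z = -1339/80
  (338/71, 280/71) → Z = -3988/71
The feasible region is unbounded (it extends along (7, 10), (-9, 8)), but Z strictly decreases along every unbounded feasible direction, so there is no improving ray and the maximum is attained at a vertex.

The binding constraints are -2x_1 - 8x_2 = -15 and 8x_1 + 9x_2 = 3.
Solving simultaneously gives x_1 = -111/46, x_2 = 57/23.

x_1 = -111/46, x_2 = 57/23, maximum Z = -66/23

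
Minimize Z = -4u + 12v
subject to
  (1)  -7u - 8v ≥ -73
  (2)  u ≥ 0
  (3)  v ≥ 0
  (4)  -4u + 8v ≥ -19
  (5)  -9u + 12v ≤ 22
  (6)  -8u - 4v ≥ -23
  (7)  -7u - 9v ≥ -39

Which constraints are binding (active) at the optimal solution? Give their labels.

(3) and (6)

Corner points and Z = -4u + 12v:
  (0, 0) → Z = 0
  (0, 11/6) → Z = 22
  (23/8, 0) → Z = -23/2
  (47/33, 383/132) → Z = 961/33

The minimum is at (23/8, 0). Substituting into each constraint, equality holds for (3) and (6); the remaining constraints have slack.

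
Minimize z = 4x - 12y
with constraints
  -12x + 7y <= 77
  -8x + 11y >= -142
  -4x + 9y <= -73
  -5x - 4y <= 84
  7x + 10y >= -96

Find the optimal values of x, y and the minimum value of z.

Corner points and z = 4x - 12y:
  (475/28, -4/7) → z = 523/7
  (364/157, -1762/157) → z = 22600/157
  (-134/103, -895/103) → z = 10204/103

The optimum lies where -8x + 11y = -142 and -4x + 9y = -73.
Solving simultaneously gives x = 475/28, y = -4/7.

x = 475/28, y = -4/7, minimum z = 523/7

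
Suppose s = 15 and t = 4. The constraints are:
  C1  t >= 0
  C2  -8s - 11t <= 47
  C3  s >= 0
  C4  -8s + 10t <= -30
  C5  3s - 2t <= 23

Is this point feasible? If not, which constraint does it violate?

Constraint C5: 3s - 2t = 37, which is not ≤ 23. All other constraints are satisfied.

not feasible — violates C5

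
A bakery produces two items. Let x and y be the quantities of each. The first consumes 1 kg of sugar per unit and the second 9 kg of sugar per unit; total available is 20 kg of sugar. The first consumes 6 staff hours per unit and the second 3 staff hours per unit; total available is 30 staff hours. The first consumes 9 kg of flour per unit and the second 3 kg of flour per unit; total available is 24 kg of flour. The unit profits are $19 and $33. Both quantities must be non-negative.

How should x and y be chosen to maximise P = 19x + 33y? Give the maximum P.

At the optimal vertex, x + 9y = 20 and 9x + 3y = 24.
Solving simultaneously gives x = 2, y = 2.

x = 2, y = 2, maximum P = 104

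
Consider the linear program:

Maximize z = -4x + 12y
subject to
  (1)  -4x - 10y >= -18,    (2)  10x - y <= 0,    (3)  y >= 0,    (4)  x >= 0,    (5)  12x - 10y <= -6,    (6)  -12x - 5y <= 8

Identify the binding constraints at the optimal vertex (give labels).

(1) and (4)

Corner points and z = -4x + 12y:
  (9/52, 45/26) → z = 261/13
  (0, 9/5) → z = 108/5
  (3/44, 15/22) → z = 87/11
  (0, 3/5) → z = 36/5

The maximum is at (0, 9/5). Substituting into each constraint, equality holds for (1) and (4); the remaining constraints have slack.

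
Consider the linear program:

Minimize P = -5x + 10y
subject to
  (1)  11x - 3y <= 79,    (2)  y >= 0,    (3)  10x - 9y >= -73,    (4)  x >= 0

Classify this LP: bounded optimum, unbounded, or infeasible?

Feasible corners and P = -5x + 10y:
  (79/11, 0) → P = -395/11
  (310/23, 531/23) → P = 3760/23
  (0, 0) → P = 0
  (0, 73/9) → P = 730/9
The feasible region has finitely many vertices and no improving ray; the minimum is -395/11 at (79/11, 0).

bounded optimum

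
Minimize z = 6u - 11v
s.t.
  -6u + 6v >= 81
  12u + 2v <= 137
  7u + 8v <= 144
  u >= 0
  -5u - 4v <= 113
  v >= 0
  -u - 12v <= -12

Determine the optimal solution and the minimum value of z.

u = 0, v = 18, minimum z = -198

Corner points and z = 6u - 11v:
  (12/5, 159/10) → z = -321/2
  (0, 27/2) → z = -297/2
  (0, 18) → z = -198

The optimum lies where 7u + 8v = 144 and u = 0.
Solving simultaneously gives u = 0, v = 18.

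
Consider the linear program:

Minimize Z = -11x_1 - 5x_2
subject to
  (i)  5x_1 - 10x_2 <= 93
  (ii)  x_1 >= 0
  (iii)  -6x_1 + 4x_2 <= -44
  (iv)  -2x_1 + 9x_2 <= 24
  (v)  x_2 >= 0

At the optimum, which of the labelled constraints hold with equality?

Feasible corners and Z = -11x_1 - 5x_2:
  (1077/25, 306/25) → Z = -13377/25
  (93/5, 0) → Z = -1023/5
  (246/23, 116/23) → Z = -3286/23
  (22/3, 0) → Z = -242/3

The minimum is at (1077/25, 306/25). Substituting into each constraint, equality holds for (i) and (iv); the remaining constraints have slack.

(i) and (iv)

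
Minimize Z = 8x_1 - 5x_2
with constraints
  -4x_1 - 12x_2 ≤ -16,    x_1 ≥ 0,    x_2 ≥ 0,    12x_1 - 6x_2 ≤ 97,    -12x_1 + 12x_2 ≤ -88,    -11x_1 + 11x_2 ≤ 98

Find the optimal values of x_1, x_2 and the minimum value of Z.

Vertices and Z = 8x_1 - 5x_2:
  (97/12, 0) → Z = 194/3
  (22/3, 0) → Z = 176/3
  (53/6, 3/2) → Z = 379/6

The optimum lies where x_2 = 0 and -12x_1 + 12x_2 = -88.
Solving simultaneously gives x_1 = 22/3, x_2 = 0.

x_1 = 22/3, x_2 = 0, minimum Z = 176/3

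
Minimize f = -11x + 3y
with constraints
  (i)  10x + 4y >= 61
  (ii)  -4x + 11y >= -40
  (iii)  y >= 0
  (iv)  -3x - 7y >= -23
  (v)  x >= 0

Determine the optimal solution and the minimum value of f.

x = 23/3, y = 0, minimum f = -253/3

The binding constraints are y = 0 and -3x - 7y = -23.
Solving simultaneously gives x = 23/3, y = 0.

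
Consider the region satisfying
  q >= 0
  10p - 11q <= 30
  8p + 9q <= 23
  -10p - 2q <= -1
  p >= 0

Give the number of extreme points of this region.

Pairwise boundary intersections that survive every other constraint:
  (23/8, 0)
  (1/10, 0)
  (0, 23/9)
  (0, 1/2)

4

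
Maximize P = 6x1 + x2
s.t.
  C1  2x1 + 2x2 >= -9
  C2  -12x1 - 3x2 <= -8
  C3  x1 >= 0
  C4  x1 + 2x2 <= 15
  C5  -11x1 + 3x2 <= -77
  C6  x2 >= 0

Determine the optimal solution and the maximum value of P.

Vertices and P = 6x1 + x2:
  (199/25, 88/25) → P = 1282/25
  (15, 0) → P = 90
  (7, 0) → P = 42

At the optimal vertex, x1 + 2x2 = 15 and x2 = 0.
Solving simultaneously gives x1 = 15, x2 = 0.

x1 = 15, x2 = 0, maximum P = 90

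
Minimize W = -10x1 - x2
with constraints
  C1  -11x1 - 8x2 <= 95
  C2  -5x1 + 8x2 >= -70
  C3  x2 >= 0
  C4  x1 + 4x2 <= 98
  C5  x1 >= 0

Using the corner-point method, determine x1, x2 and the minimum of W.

Corner points and W = -10x1 - x2:
  (14, 0) → W = -140
  (38, 15) → W = -395
  (0, 0) → W = 0
  (0, 49/2) → W = -49/2

The binding constraints are -5x1 + 8x2 = -70 and x1 + 4x2 = 98.
Solving simultaneously gives x1 = 38, x2 = 15.

x1 = 38, x2 = 15, minimum W = -395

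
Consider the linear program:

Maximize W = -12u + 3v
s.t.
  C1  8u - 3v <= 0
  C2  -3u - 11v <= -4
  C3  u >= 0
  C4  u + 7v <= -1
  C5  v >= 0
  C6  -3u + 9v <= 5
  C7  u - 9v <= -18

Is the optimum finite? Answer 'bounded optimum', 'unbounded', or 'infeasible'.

infeasible

The boundaries -3u + 9v = 5 and u - 9v = -18 meet at (13/2, 49/18), but that point violates 8u - 3v ≤ 0. Every candidate vertex is excluded by some other constraint, so the feasible region is empty.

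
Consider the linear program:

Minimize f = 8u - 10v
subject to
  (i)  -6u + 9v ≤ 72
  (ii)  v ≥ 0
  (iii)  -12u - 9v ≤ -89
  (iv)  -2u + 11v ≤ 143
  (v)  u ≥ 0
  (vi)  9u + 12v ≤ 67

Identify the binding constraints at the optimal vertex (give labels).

(iii) and (vi)

Feasible corners and f = 8u - 10v:
  (89/12, 0) → f = 178/3
  (67/9, 0) → f = 536/9
  (155/21, 1/21) → f = 410/7

The minimum is at (155/21, 1/21). Substituting into each constraint, equality holds for (iii) and (vi); the remaining constraints have slack.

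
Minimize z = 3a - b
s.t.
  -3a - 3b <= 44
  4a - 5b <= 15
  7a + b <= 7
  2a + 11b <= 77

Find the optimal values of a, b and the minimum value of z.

Extreme points and z = 3a - b:
  (-175/27, -221/27) → z = -304/27
  (-715/27, 319/27) → z = -2464/27
  (50/39, -77/39) → z = 227/39
  (0, 7) → z = -7

The binding constraints are -3a - 3b = 44 and 2a + 11b = 77.
Solving simultaneously gives a = -715/27, b = 319/27.

a = -715/27, b = 319/27, minimum z = -2464/27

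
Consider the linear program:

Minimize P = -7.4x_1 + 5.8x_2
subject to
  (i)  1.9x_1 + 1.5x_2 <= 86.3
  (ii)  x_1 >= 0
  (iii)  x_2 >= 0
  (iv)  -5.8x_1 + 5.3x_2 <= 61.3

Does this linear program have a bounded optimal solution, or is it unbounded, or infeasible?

bounded optimum

Extreme points and P = -7.4x_1 + 5.8x_2:
  (863/19, 0) → P = -31931/95
  (36544/1877, 61701/1877) → P = 437201/9385
  (0, 0) → P = 0
  (0, 613/53) → P = 17777/265
The feasible region has finitely many vertices and no improving ray; the minimum is -31931/95 at (863/19, 0).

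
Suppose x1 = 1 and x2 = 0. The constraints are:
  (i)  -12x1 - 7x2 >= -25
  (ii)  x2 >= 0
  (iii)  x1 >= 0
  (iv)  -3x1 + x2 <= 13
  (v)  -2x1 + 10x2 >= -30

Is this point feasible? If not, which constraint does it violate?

feasible

(i): -12 ≥ -25 ✓
(ii): 0 ≥ 0 ✓
(iii): 1 ≥ 0 ✓
(iv): -3 ≤ 13 ✓
(v): -2 ≥ -30 ✓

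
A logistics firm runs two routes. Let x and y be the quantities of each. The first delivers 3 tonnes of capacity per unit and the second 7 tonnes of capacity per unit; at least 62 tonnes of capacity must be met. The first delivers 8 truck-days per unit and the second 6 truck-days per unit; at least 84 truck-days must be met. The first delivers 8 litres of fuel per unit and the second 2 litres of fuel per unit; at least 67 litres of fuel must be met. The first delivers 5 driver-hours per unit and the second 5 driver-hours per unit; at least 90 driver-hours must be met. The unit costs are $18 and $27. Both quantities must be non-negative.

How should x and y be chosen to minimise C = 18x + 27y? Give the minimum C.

x = 16, y = 2, minimum C = 342

Feasible corners and C = 18x + 27y:
  (0, 67/2) → C = 1809/2
  (62/3, 0) → C = 372
  (16, 2) → C = 342
  (31/6, 77/6) → C = 879/2
The feasible region is unbounded (it extends along (0, 1), (1, 0)), but C strictly increases along every unbounded feasible direction, so there is no improving ray and the minimum is attained at a vertex.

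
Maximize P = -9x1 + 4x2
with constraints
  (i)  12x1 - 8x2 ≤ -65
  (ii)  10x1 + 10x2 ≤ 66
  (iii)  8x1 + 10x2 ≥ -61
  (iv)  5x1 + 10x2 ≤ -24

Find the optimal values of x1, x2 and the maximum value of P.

x1 = -37/3, x2 = 113/30, maximum P = 1891/15

Extreme points and P = -9x1 + 4x2:
  (-569/92, -53/46) → P = 4697/92
  (-421/80, 37/160) → P = 3863/80
  (-37/3, 113/30) → P = 1891/15

The binding constraints are 8x1 + 10x2 = -61 and 5x1 + 10x2 = -24.
Solving simultaneously gives x1 = -37/3, x2 = 113/30.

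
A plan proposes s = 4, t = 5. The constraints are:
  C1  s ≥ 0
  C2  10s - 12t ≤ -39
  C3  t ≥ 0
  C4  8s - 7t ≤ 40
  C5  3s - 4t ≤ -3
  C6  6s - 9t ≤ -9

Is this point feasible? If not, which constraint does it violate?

Constraint C2: 10s - 12t = -20, which is not ≤ -39. All other constraints are satisfied.

not feasible — violates C2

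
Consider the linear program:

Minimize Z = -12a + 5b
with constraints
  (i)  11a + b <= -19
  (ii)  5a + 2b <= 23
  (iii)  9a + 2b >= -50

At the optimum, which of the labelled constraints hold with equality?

(i) and (iii)

Corner points and Z = -12a + 5b:
  (-61/17, 348/17) → Z = 2472/17
  (12/13, -379/13) → Z = -2039/13
  (-73/4, 457/8) → Z = 4037/8

The minimum is at (12/13, -379/13). Substituting into each constraint, equality holds for (i) and (iii); the remaining constraints have slack.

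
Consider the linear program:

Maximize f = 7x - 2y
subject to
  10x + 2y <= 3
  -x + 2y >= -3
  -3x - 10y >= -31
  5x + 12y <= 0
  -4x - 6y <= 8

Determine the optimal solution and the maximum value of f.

Corner points and f = 7x - 2y:
  (6/11, -27/22) → f = 69/11
  (18/55, -3/22) → f = 141/55
  (1/7, -10/7) → f = 27/7
  (-16/3, 20/9) → f = -376/9

At the optimal vertex, 10x + 2y = 3 and -x + 2y = -3.
Solving simultaneously gives x = 6/11, y = -27/22.

x = 6/11, y = -27/22, maximum f = 69/11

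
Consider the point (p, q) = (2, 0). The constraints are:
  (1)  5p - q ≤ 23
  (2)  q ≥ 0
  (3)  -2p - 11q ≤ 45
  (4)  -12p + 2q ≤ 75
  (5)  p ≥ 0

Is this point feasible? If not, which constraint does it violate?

feasible

(1): 10 ≤ 23 ✓
(2): 0 ≥ 0 ✓
(3): -4 ≤ 45 ✓
(4): -24 ≤ 75 ✓
(5): 2 ≥ 0 ✓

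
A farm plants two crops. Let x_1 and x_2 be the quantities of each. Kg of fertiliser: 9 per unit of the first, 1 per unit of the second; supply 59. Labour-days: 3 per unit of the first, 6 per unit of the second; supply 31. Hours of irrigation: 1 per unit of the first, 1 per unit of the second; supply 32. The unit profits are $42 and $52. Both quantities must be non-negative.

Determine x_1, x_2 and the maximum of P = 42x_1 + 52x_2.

x_1 = 19/3, x_2 = 2, maximum P = 370

Feasible corners and P = 42x_1 + 52x_2:
  (0, 0) → P = 0
  (0, 31/6) → P = 806/3
  (59/9, 0) → P = 826/3
  (19/3, 2) → P = 370

The optimum lies where 9x_1 + x_2 = 59 and 3x_1 + 6x_2 = 31.
Solving simultaneously gives x_1 = 19/3, x_2 = 2.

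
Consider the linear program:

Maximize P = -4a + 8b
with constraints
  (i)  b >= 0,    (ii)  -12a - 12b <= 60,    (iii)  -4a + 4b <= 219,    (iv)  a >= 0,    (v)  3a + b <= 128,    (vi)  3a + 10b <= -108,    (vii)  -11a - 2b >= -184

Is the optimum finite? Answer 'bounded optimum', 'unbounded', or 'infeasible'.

The boundaries b = 0 and a = 0 meet at (0, 0), but that point violates 3a + 10b ≤ -108. Every candidate vertex is excluded by some other constraint, so the feasible region is empty.

infeasible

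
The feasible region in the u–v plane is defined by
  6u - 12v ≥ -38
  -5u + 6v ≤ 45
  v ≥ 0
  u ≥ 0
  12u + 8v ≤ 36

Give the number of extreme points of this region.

4

Intersecting each pair of boundary lines and keeping only the points that satisfy every inequality leaves:
  (0, 19/6)
  (2/3, 7/2)
  (0, 0)
  (3, 0)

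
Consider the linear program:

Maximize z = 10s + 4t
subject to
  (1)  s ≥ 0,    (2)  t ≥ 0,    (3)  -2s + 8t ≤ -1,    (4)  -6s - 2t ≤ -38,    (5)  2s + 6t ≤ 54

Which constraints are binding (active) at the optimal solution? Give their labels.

(2) and (5)

Corner points and z = 10s + 4t:
  (19/3, 0) → z = 190/3
  (27, 0) → z = 270
  (153/26, 35/26) → z = 835/13
  (219/14, 53/14) → z = 1201/7

The maximum is at (27, 0). Substituting into each constraint, equality holds for (2) and (5); the remaining constraints have slack.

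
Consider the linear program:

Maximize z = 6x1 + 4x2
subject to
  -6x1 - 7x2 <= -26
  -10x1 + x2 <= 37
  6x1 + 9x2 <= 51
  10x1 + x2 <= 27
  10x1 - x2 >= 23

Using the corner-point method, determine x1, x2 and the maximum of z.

Feasible corners and z = 6x1 + 4x2:
  (163/64, 49/32) → z = 685/32
  (187/76, 61/38) → z = 805/38
  (5/2, 2) → z = 23

At the optimal vertex, 10x1 + x2 = 27 and 10x1 - x2 = 23.
Solving simultaneously gives x1 = 5/2, x2 = 2.

x1 = 5/2, x2 = 2, maximum z = 23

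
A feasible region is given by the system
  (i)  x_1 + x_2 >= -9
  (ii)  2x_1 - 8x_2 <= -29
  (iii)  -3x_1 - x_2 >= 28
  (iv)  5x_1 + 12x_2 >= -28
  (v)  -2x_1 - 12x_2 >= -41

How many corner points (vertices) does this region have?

4

Intersecting each pair of boundary lines and keeping only the points that satisfy every inequality leaves:
  (-80/7, 17/7)
  (-149/10, 59/10)
  (-308/31, 56/31)
  (-377/34, 179/34)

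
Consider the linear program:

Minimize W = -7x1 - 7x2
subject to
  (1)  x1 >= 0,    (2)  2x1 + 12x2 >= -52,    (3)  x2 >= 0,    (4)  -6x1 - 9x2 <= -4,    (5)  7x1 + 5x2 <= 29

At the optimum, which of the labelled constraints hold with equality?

Corner points and W = -7x1 - 7x2:
  (0, 4/9) → W = -28/9
  (0, 29/5) → W = -203/5
  (2/3, 0) → W = -14/3
  (29/7, 0) → W = -29

The minimum is at (0, 29/5). Substituting into each constraint, equality holds for (1) and (5); the remaining constraints have slack.

(1) and (5)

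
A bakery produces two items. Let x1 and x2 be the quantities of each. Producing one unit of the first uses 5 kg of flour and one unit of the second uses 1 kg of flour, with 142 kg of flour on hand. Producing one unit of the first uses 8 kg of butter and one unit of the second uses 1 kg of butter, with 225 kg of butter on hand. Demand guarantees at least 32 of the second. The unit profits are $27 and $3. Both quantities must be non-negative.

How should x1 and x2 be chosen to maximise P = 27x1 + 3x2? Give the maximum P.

Extreme points and P = 27x1 + 3x2:
  (0, 142) → P = 426
  (0, 32) → P = 96
  (22, 32) → P = 690

The binding constraints are 5x1 + x2 = 142 and x2 = 32.
Solving simultaneously gives x1 = 22, x2 = 32.

x1 = 22, x2 = 32, maximum P = 690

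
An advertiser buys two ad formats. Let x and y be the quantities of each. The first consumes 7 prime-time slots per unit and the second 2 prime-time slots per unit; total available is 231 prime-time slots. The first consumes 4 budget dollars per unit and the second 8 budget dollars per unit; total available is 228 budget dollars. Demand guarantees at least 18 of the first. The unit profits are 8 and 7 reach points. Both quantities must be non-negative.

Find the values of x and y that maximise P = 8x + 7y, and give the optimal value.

Vertices and P = 8x + 7y:
  (33, 0) → P = 264
  (18, 0) → P = 144
  (29, 14) → P = 330
  (18, 39/2) → P = 561/2

The optimum lies where 7x + 2y = 231 and 4x + 8y = 228.
Solving simultaneously gives x = 29, y = 14.

x = 29, y = 14, maximum P = 330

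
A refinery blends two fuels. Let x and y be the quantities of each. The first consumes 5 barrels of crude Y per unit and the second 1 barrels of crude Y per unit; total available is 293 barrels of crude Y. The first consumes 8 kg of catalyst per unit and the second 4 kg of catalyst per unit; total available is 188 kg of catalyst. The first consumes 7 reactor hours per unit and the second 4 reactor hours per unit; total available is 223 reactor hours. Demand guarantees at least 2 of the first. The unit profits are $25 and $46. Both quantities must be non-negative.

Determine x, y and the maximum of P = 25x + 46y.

x = 2, y = 43, maximum P = 2028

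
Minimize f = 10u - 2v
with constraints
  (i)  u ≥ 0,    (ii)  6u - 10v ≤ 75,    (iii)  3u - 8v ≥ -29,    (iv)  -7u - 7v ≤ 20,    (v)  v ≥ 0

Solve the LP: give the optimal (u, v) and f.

Extreme points and f = 10u - 2v:
  (0, 29/8) → f = -29/4
  (0, 0) → f = 0
  (445/9, 133/6) → f = 4051/9
  (25/2, 0) → f = 125

At the optimal vertex, u = 0 and 3u - 8v = -29.
Solving simultaneously gives u = 0, v = 29/8.

u = 0, v = 29/8, minimum f = -29/4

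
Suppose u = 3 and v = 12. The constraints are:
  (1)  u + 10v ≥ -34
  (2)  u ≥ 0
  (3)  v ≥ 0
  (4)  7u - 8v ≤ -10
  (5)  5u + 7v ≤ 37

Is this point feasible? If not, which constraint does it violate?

not feasible — violates (5)

Constraint (5): 5u + 7v = 99, which is not ≤ 37. All other constraints are satisfied.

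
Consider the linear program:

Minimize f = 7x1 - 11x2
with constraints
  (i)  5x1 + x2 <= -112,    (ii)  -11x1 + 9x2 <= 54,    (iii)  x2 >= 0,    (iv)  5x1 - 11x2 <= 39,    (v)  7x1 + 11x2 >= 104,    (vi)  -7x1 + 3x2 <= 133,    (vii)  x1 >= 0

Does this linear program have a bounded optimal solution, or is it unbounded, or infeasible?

The boundaries -11x1 + 9x2 = 54 and 7x1 + 11x2 = 104 meet at (171/92, 761/92), but that point violates 5x1 + x2 ≤ -112. Every candidate vertex is excluded by some other constraint, so the feasible region is empty.

infeasible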